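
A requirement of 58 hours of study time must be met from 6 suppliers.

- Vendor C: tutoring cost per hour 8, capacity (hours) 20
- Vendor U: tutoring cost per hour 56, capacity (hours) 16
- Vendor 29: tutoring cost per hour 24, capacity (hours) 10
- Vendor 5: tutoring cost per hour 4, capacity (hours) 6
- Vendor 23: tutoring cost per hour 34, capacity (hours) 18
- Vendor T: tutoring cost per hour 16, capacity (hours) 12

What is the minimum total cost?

956

Use suppliers in increasing cost order.
Vendor 5 (4): use full 6 → 52 hours to go.
Take 20 from Vendor C at 8 → need 32 more.
Vendor T (16): use full 12 → 20 hours to go.
Take 10 from Vendor 29 at 24 → need 10 more.
Vendor 23 (34): take the remaining 10 → done.
Vendor U: unused.
Cost = 6×4 + 20×8 + 12×16 + 10×24 + 10×34 = 956.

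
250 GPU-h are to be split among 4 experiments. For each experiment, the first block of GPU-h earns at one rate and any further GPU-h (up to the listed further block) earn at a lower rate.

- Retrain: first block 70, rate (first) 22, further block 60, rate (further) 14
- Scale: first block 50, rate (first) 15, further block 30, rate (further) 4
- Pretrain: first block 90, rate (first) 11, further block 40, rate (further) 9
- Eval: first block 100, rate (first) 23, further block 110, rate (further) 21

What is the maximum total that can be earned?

Rank every tier by rate: Eval/tier1 23 > Retrain/tier1 22 > Eval/tier2 21 > Scale/tier1 15 > Retrain/tier2 14 > Pretrain/tier1 11 > Pretrain/tier2 9 > Scale/tier2 4.
Fill Eval tier1 block (100 at 23) ; 150 left.
Retrain/tier1 (22): +70 ; 80 left.
Eval tier2 at 21: only 80 left, fill 80.
Total = 23×100 + 22×70 + 21×80 = 5520.

5520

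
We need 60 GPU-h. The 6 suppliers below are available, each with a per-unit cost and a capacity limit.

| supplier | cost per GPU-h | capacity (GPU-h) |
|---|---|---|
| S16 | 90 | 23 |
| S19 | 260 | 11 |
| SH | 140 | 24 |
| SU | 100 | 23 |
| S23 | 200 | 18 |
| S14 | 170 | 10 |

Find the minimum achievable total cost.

Use suppliers in increasing cost order.
S16 at 90: take all 23 GPU-h — 37 still needed.
Take 23 from SU at 100 — need 14 more.
SH at 140: take 14 of its 24 — requirement met.
S14, S23, S19: unused.
Cost = 23×90 + 23×100 + 14×140 = 6330.

6330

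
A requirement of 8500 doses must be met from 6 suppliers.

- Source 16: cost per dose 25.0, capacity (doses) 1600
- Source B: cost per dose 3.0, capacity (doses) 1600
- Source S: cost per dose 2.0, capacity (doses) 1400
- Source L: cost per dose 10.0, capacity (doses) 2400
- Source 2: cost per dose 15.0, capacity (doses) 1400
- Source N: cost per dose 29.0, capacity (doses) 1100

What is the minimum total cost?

Fill from the cheapest supplier first.
Source S (2.0): use full 1400 — 7100 doses to go.
Take 1600 from Source B at 3.0 — need 5500 more.
Source L at 10.0: take all 2400 doses — 3100 still needed.
Take 1400 from Source 2 at 15.0 — need 1700 more.
Source 16 (25.0): use full 1600 — 100 doses to go.
Take 100 from Source N at 29.0 to finish.
Cost = 1400×2.0 + 1600×3.0 + 2400×10.0 + 1400×15.0 + 1600×25.0 + 100×29.0 = 95500.

95500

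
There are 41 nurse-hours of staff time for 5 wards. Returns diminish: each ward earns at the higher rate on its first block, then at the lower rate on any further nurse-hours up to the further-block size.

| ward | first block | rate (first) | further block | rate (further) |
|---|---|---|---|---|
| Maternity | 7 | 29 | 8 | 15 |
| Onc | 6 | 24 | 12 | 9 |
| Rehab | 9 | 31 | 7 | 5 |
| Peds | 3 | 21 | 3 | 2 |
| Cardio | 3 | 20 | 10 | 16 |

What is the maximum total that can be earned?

Treat each block as its own option and order by rate: Rehab/first 31 > Maternity/first 29 > Onc/first 24 > Peds/first 21 > Cardio/first 20 > Cardio/second 16 > Maternity/second 15 > Onc/second 9 > Rehab/second 5 > Peds/second 2.
Fill Rehab first block (9 at 31) → 32 left.
Maternity first at 29: fill all 7 → 25 left.
Onc/first (24): +6 → 19 left.
Peds first at 21: fill all 3 → 16 left.
Cardio first at 20: fill all 3 → 13 left.
Cardio/second (16): +10 → 3 left.
Maternity second at 15: only 3 left, fill 3.
Total = 31×9 + 29×7 + 24×6 + 21×3 + 20×3 + 16×10 + 15×3 = 954.

954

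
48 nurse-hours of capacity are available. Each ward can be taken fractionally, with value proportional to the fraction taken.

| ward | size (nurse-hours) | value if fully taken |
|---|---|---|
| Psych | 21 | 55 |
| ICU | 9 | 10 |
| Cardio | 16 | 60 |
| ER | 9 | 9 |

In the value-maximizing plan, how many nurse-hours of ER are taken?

Rank by value-to-size ratio: Cardio 60/16≈3.75, Psych 55/21≈2.62, ICU 10/9≈1.11, ER 9/9≈1.
All 16 nurse-hours of Cardio fit (value 60) ; 32 remain.
All 21 nurse-hours of Psych fit (value 55) ; 11 remain.
All 9 nurse-hours of ICU fit (value 10) ; 2 remain.
Only 2 nurse-hours remain; take 2/9 of ER for value 9×2/9 = 2.

2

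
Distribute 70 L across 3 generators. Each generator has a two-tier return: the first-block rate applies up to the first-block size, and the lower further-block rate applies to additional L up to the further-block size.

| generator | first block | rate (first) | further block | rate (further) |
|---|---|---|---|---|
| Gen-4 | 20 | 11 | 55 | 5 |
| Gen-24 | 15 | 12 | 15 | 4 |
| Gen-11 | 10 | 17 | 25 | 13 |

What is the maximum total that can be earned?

895

Rank every tier by rate: Gen-11/tier1 17 > Gen-11/tier2 13 > Gen-24/tier1 12 > Gen-4/tier1 11 > Gen-4/tier2 5 > Gen-24/tier2 4.
Fill Gen-11 tier1 block (10 at 17) → 60 left.
Fill Gen-11 tier2 block (25 at 13) → 35 left.
Fill Gen-24 tier1 block (15 at 12) → 20 left.
Fill Gen-4 tier1 block (20 at 11) → 0 left.
Total = 17×10 + 13×25 + 12×15 + 11×20 = 895.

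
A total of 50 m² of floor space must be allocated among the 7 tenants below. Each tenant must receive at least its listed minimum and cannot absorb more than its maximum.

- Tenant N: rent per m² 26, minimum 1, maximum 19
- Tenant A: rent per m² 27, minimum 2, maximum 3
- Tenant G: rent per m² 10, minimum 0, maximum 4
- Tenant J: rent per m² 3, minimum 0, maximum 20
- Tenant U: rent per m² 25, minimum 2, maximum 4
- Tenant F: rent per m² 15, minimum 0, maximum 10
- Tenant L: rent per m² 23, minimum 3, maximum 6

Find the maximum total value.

Meeting every minimum uses 1+2+0+0+2+0+3 = 8 m², leaving 42.
Highest rent per m² first: Tenant A 27 > Tenant N 26 > Tenant U 25 > Tenant L 23 > Tenant F 15 > Tenant G 10 > Tenant J 3.
Tenant A takes 1 more to reach its cap of 3 — 41 left.
Tenant N: +18 to 19 (cap) — 23 left.
Give Tenant U 2 more to hit its cap of 4 — 21 left.
Tenant L takes 3 more to reach its cap of 6 — 18 left.
Tenant F takes 10 more to reach its cap of 10 — 8 left.
Tenant G: +4 to 4 (cap) — 4 left.
Only 4 left; Tenant J takes them to reach 4.
Total = 26×19 + 27×3 + 10×4 + 3×4 + 25×4 + 15×10 + 23×6 = 1015.

1015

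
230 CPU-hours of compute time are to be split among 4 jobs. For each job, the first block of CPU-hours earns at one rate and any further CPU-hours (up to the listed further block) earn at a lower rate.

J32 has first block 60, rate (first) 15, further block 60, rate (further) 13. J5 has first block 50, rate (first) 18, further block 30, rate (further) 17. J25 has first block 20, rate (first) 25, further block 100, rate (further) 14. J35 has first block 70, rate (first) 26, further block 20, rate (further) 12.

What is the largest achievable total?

Order all 8 blocks by rate: J35/T1 26 > J25/T1 25 > J5/T1 18 > J5/T2 17 > J32/T1 15 > J25/T2 14 > J32/T2 13 > J35/T2 12.
J35/T1 (26): +70 ; 160 left.
J25/T1 (25): +20 ; 140 left.
J5 T1 at 18: fill all 50 ; 90 left.
J5/T2 (17): +30 ; 60 left.
J32 T1 at 15: fill all 60 ; 0 left.
Total = 26×70 + 25×20 + 18×50 + 17×30 + 15×60 = 4630.

4630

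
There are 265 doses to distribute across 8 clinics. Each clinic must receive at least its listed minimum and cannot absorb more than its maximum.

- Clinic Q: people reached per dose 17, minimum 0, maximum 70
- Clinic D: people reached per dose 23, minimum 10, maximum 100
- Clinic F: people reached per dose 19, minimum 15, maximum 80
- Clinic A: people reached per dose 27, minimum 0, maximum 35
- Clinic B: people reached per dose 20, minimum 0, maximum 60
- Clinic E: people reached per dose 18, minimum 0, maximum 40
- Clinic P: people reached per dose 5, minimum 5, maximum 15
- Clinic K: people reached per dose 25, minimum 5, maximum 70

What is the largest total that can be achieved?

6105

Meeting every minimum uses 0+10+15+0+0+0+5+5 = 35 doses, leaving 230.
Rank by people reached per dose: Clinic A 27 > Clinic K 25 > Clinic D 23 > Clinic B 20 > Clinic F 19 > Clinic E 18 > Clinic Q 17 > Clinic P 5.
Clinic A: +35 to 35 (cap) ; 195 left.
Clinic K takes 65 more to reach its cap of 70 ; 130 left.
Clinic D: +90 to 100 (cap) ; 40 left.
Clinic B: +40 (room for 60) → 40. Pool exhausted.
Total = 23×100 + 19×15 + 27×35 + 20×40 + 5×5 + 25×70 = 6105.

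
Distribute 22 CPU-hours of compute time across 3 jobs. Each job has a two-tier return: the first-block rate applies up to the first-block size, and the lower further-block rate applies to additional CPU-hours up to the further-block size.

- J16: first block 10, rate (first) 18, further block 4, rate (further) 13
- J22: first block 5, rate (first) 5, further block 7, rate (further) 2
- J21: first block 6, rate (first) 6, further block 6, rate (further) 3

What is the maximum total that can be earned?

Treat each block as its own option and order by rate: J16/first 18 > J16/second 13 > J21/first 6 > J22/first 5 > J21/second 3 > J22/second 2.
Fill J16 first block (10 at 18) — 12 left.
J16/second (13): +4 — 8 left.
J21/first (6): +6 — 2 left.
2 remain; put them into J22 first at 5.
Total = 18×10 + 13×4 + 6×6 + 5×2 = 278.

278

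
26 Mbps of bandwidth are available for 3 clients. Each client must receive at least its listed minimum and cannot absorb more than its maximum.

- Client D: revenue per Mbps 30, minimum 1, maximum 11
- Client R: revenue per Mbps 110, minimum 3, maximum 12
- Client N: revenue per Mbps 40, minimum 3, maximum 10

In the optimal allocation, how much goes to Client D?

4

Meeting every minimum uses 1+3+3 = 7 Mbps, leaving 19.
Order the clients by revenue per Mbps: Client R 110 > Client N 40 > Client D 30.
Client R: +9 to 12 (cap) — 10 left.
Client N: +7 to 10 (cap) — 3 left.
Client D: +3 (room for 10) → 4. Pool exhausted.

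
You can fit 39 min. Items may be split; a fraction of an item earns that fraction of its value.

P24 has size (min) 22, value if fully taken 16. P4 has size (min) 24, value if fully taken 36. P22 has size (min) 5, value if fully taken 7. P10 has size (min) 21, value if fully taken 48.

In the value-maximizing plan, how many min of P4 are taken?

Best value per unit of size first: P10 48/21≈2.29, P4 36/24≈1.5, P22 7/5≈1.4, P24 16/22≈0.727.
All 21 min of P10 fit (value 48) ; 18 remain.
Fill the last 18 min with part of P4: 18/24 of it earns 27.

18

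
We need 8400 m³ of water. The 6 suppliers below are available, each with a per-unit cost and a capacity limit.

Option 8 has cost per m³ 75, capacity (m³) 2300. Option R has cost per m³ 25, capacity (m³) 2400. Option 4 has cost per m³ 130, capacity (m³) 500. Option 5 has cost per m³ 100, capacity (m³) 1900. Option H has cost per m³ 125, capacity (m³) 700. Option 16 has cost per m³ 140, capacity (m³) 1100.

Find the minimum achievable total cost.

659000

Use suppliers in increasing cost order.
Take 2400 from Option R at 25 → need 6000 more.
Option 8 at 75: take all 2300 m³ → 3700 still needed.
Option 5 (100): use full 1900 → 1800 m³ to go.
Option H (125): use full 700 → 1100 m³ to go.
Take 500 from Option 4 at 130 → need 600 more.
Option 16 at 140: take 600 of its 1100 → requirement met.
Cost = 2400×25 + 2300×75 + 1900×100 + 700×125 + 500×130 + 600×140 = 659000.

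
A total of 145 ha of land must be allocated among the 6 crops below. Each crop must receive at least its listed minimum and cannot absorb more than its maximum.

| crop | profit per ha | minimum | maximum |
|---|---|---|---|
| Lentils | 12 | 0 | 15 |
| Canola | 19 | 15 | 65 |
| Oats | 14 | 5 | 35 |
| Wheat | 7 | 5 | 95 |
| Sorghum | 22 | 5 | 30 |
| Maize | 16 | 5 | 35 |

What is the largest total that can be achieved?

Meeting every minimum uses 0+15+5+5+5+5 = 35 ha, leaving 110.
Order the crops by profit per ha: Sorghum 22 > Canola 19 > Maize 16 > Oats 14 > Lentils 12 > Wheat 7.
Give Sorghum 25 more to hit its cap of 30 — 85 left.
Canola: +50 to 65 (cap) — 35 left.
Maize: +30 to 35 (cap) — 5 left.
Oats: +5 (room for 30) → 10. Pool exhausted.
Total = 19×65 + 14×10 + 7×5 + 22×30 + 16×35 = 2630.

2630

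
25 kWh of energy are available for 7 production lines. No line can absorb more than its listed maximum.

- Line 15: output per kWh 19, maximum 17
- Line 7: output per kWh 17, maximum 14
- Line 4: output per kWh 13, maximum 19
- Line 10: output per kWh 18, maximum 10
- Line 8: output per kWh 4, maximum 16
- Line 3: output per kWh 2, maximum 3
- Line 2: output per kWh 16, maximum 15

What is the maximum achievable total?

Order the production lines by output per kWh: Line 15 19 > Line 10 18 > Line 7 17 > Line 2 16 > Line 4 13 > Line 8 4 > Line 3 2.
Line 15 takes 17 to reach its cap of 17 → 8 left.
Only 8 left; Line 10 takes them to reach 8.
Total = 19×17 + 18×8 = 467.

467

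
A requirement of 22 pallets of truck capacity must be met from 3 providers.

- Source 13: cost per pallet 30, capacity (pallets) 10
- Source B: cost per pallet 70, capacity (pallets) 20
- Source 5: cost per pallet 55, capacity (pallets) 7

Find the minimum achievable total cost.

1035

Use providers in increasing cost order.
Take 10 from Source 13 at 30 → need 12 more.
Source 5 at 55: take all 7 pallets → 5 still needed.
Source B at 70: take 5 of its 20 → requirement met.
Cost = 10×30 + 7×55 + 5×70 = 1035.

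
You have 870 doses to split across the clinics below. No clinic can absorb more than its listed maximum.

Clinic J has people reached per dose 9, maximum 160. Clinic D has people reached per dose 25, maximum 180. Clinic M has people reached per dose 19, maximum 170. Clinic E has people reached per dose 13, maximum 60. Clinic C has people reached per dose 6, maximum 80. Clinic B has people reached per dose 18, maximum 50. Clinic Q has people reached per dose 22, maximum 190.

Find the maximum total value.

15390

Order the clinics by people reached per dose: Clinic D 25 > Clinic Q 22 > Clinic M 19 > Clinic B 18 > Clinic E 13 > Clinic J 9 > Clinic C 6.
Clinic D takes 180 to reach its cap of 180 ; 690 left.
Give Clinic Q 190 to hit its cap of 190 ; 500 left.
Clinic M: +170 to 170 (cap) ; 330 left.
Clinic B takes 50 to reach its cap of 50 ; 280 left.
Clinic E: +60 to 60 (cap) ; 220 left.
Clinic J takes 160 to reach its cap of 160 ; 60 left.
Clinic C: +60 (room for 80) → 60. Pool exhausted.
Total = 9×160 + 25×180 + 19×170 + 13×60 + 6×60 + 18×50 + 22×190 = 15390.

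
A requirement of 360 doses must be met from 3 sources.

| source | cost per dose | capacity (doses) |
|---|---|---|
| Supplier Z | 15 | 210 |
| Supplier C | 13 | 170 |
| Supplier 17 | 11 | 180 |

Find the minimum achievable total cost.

Use sources in increasing cost order.
Supplier 17 (11): use full 180 ; 180 doses to go.
Supplier C (13): use full 170 ; 10 doses to go.
Supplier Z at 15: take 10 of its 210 ; requirement met.
Cost = 180×11 + 170×13 + 10×15 = 4340.

4340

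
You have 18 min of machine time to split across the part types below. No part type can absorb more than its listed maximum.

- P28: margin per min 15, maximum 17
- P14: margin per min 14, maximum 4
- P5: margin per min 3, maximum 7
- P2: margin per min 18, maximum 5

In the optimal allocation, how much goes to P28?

Highest margin per min first: P2 18 > P28 15 > P14 14 > P5 3.
Give P2 5 to hit its cap of 5 → 13 left.
P28 has room for 17 but only 13 remain, so it gets 13.

13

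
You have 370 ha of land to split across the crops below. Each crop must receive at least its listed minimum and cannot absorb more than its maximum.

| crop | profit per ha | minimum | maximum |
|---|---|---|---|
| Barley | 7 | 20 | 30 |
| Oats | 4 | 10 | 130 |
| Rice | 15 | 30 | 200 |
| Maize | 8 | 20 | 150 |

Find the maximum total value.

4300

Meeting every minimum uses 20+10+30+20 = 80 ha, leaving 290.
Order the crops by profit per ha: Rice 15 > Maize 8 > Barley 7 > Oats 4.
Rice takes 170 more to reach its cap of 200 → 120 left.
Only 120 left; Maize takes them to reach 140.
Total = 7×20 + 4×10 + 15×200 + 8×140 = 4300.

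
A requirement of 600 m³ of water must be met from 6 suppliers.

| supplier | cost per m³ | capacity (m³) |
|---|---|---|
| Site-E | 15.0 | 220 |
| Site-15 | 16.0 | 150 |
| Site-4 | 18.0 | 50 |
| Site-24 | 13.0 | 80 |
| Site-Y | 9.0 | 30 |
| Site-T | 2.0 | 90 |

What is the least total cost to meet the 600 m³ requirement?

Cheapest first:
Take 90 from Site-T at 2.0 — need 510 more.
Site-Y (9.0): use full 30 — 480 m³ to go.
Site-24 (13.0): use full 80 — 400 m³ to go.
Site-E (15.0): use full 220 — 180 m³ to go.
Site-15 at 16.0: take all 150 m³ — 30 still needed.
Site-4 (18.0): take the remaining 30 — done.
Cost = 90×2.0 + 30×9.0 + 80×13.0 + 220×15.0 + 150×16.0 + 30×18.0 = 7730.

7730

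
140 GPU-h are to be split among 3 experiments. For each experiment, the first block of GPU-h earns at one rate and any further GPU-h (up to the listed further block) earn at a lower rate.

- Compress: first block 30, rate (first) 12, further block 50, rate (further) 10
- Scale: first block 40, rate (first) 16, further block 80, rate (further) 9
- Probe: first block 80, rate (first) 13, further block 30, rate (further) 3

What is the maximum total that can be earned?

Treat each block as its own option and order by rate: Scale/T1 16 > Probe/T1 13 > Compress/T1 12 > Compress/T2 10 > Scale/T2 9 > Probe/T2 3.
Scale/T1 (16): +40 — 100 left.
Probe T1 at 13: fill all 80 — 20 left.
Compress T1 at 12: only 20 left, fill 20.
Total = 16×40 + 13×80 + 12×20 = 1920.

1920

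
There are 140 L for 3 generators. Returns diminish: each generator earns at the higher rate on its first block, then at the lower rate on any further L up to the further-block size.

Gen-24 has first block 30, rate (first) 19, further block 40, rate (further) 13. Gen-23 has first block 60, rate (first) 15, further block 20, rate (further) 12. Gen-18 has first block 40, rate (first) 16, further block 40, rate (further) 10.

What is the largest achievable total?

Rank every tier by rate: Gen-24/first 19 > Gen-18/first 16 > Gen-23/first 15 > Gen-24/second 13 > Gen-23/second 12 > Gen-18/second 10.
Fill Gen-24 first block (30 at 19) — 110 left.
Gen-18 first at 16: fill all 40 — 70 left.
Fill Gen-23 first block (60 at 15) — 10 left.
10 remain; put them into Gen-24 second at 13.
Total = 19×30 + 16×40 + 15×60 + 13×10 = 2240.

2240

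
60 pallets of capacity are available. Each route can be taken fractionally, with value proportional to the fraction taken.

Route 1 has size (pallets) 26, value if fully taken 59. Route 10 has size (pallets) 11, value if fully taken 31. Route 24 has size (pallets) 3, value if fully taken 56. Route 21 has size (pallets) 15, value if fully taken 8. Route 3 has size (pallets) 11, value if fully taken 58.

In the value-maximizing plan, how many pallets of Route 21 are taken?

Best value per unit of size first: Route 24 56/3≈18.7, Route 3 58/11≈5.27, Route 10 31/11≈2.82, Route 1 59/26≈2.27, Route 21 8/15≈0.533.
All 3 pallets of Route 24 fit (value 56) → 57 remain.
All 11 pallets of Route 3 fit (value 58) → 46 remain.
Route 10: take in full, 11 pallets for value 31 → 35 left.
All 26 pallets of Route 1 fit (value 59) → 9 remain.
9 pallets left: a 9/15 share of Route 21 gives 8×9/15 = 4.8.

9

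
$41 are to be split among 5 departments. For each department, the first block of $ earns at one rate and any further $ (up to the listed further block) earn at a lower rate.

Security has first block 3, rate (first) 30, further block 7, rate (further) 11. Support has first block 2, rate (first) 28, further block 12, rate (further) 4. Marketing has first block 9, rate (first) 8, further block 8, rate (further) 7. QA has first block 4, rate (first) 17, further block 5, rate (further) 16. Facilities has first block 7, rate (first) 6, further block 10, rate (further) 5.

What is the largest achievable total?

517

Treat each block as its own option and order by rate: Security/tier1 30 > Support/tier1 28 > QA/tier1 17 > QA/tier2 16 > Security/tier2 11 > Marketing/tier1 8 > Marketing/tier2 7 > Facilities/tier1 6 > Facilities/tier2 5 > Support/tier2 4.
Fill Security tier1 block (3 at 30) → 38 left.
Support/tier1 (28): +2 → 36 left.
Fill QA tier1 block (4 at 17) → 32 left.
QA/tier2 (16): +5 → 27 left.
Fill Security tier2 block (7 at 11) → 20 left.
Marketing/tier1 (8): +9 → 11 left.
Marketing tier2 at 7: fill all 8 → 3 left.
Facilities tier1 at 6: only 3 left, fill 3.
Total = 30×3 + 28×2 + 17×4 + 16×5 + 11×7 + 8×9 + 7×8 + 6×3 = 517.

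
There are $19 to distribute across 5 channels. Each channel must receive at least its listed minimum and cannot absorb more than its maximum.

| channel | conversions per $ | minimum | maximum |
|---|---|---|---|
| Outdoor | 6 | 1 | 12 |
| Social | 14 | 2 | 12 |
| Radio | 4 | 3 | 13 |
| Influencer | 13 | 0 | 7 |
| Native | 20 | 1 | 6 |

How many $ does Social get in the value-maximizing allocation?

9

Meeting every minimum uses 1+2+3+0+1 = 7 $, leaving 12.
Rank by conversions per $: Native 20 > Social 14 > Influencer 13 > Outdoor 6 > Radio 4.
Native: +5 to 6 (cap) → 7 left.
Only 7 left; Social takes them to reach 9.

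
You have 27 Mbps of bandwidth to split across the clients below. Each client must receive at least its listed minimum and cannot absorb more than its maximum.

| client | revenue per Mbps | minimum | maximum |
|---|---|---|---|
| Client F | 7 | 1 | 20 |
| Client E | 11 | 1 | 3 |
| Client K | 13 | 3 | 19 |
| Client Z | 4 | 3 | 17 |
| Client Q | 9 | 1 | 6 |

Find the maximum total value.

Meeting every minimum uses 1+1+3+3+1 = 9 Mbps, leaving 18.
Highest revenue per Mbps first: Client K 13 > Client E 11 > Client Q 9 > Client F 7 > Client Z 4.
Client K: +16 to 19 (cap) — 2 left.
Client E takes 2 more to reach its cap of 3 — 0 left.
Total = 7×1 + 11×3 + 13×19 + 4×3 + 9×1 = 308.

308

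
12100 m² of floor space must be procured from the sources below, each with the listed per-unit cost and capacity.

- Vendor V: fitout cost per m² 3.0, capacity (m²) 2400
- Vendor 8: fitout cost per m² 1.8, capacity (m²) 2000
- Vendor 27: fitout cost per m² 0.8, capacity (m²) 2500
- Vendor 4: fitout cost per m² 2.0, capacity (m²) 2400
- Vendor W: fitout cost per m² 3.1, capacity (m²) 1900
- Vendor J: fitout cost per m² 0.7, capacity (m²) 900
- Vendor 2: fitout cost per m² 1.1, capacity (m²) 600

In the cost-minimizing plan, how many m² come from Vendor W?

Cheapest first:
Vendor J (0.7): use full 900 → 11200 m² to go.
Vendor 27 at 0.8: take all 2500 m² → 8700 still needed.
Vendor 2 at 1.1: take all 600 m² → 8100 still needed.
Take 2000 from Vendor 8 at 1.8 → need 6100 more.
Vendor 4 at 2.0: take all 2400 m² → 3700 still needed.
Take 2400 from Vendor V at 3.0 → need 1300 more.
Vendor W (3.1): take the remaining 1300 → done.

1300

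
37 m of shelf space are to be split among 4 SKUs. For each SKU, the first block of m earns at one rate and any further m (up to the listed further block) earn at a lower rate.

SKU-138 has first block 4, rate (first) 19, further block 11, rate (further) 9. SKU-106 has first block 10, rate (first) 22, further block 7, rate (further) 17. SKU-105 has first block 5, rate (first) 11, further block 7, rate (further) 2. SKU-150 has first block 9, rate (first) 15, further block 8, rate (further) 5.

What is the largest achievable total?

Rank every tier by rate: SKU-106/tier1 22 > SKU-138/tier1 19 > SKU-106/tier2 17 > SKU-150/tier1 15 > SKU-105/tier1 11 > SKU-138/tier2 9 > SKU-150/tier2 5 > SKU-105/tier2 2.
SKU-106/tier1 (22): +10 ; 27 left.
Fill SKU-138 tier1 block (4 at 19) ; 23 left.
SKU-106 tier2 at 17: fill all 7 ; 16 left.
Fill SKU-150 tier1 block (9 at 15) ; 7 left.
Fill SKU-105 tier1 block (5 at 11) ; 2 left.
2 remain; put them into SKU-138 tier2 at 9.
Total = 22×10 + 19×4 + 17×7 + 15×9 + 11×5 + 9×2 = 623.

623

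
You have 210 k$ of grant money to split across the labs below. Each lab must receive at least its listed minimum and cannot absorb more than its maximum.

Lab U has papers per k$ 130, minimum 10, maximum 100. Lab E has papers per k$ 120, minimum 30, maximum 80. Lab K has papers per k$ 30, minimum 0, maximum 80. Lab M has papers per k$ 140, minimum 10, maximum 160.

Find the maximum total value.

28600

Meeting every minimum uses 10+30+0+10 = 50 k$, leaving 160.
Order the labs by papers per k$: Lab M 140 > Lab U 130 > Lab E 120 > Lab K 30.
Lab M takes 150 more to reach its cap of 160 — 10 left.
Lab U has room for 90 more but only 10 remain, so it gets 20.
Total = 130×20 + 120×30 + 140×160 = 28600.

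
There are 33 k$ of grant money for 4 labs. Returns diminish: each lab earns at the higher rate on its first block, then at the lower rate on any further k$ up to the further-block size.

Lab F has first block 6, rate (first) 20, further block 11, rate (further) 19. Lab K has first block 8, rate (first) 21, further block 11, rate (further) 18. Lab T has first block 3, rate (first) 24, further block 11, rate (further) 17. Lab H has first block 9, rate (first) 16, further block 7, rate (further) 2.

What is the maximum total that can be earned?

659

Order all 8 blocks by rate: Lab T/T1 24 > Lab K/T1 21 > Lab F/T1 20 > Lab F/T2 19 > Lab K/T2 18 > Lab T/T2 17 > Lab H/T1 16 > Lab H/T2 2.
Fill Lab T T1 block (3 at 24) ; 30 left.
Lab K/T1 (21): +8 ; 22 left.
Fill Lab F T1 block (6 at 20) ; 16 left.
Fill Lab F T2 block (11 at 19) ; 5 left.
Lab K/T2: +5 of 11 at 18; pool empty.
Total = 24×3 + 21×8 + 20×6 + 19×11 + 18×5 = 659.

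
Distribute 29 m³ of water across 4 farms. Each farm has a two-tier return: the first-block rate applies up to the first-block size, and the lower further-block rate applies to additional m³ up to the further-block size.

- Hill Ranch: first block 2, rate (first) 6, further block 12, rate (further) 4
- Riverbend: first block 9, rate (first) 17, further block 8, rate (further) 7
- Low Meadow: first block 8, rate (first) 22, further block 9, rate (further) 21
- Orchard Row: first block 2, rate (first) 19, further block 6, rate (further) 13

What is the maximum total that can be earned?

Order all 8 blocks by rate: Low Meadow/first 22 > Low Meadow/second 21 > Orchard Row/first 19 > Riverbend/first 17 > Orchard Row/second 13 > Riverbend/second 7 > Hill Ranch/first 6 > Hill Ranch/second 4.
Low Meadow first at 22: fill all 8 → 21 left.
Low Meadow second at 21: fill all 9 → 12 left.
Orchard Row first at 19: fill all 2 → 10 left.
Riverbend/first (17): +9 → 1 left.
Orchard Row/second: +1 of 6 at 13; pool empty.
Total = 22×8 + 21×9 + 19×2 + 17×9 + 13×1 = 569.

569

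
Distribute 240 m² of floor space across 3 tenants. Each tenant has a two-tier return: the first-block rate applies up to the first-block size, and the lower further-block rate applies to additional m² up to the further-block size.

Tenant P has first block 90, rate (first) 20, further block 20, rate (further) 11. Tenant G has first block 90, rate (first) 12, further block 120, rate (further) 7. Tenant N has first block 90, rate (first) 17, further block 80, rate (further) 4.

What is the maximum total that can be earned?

4050

Rank every tier by rate: Tenant P/tier1 20 > Tenant N/tier1 17 > Tenant G/tier1 12 > Tenant P/tier2 11 > Tenant G/tier2 7 > Tenant N/tier2 4.
Tenant P/tier1 (20): +90 ; 150 left.
Fill Tenant N tier1 block (90 at 17) ; 60 left.
60 remain; put them into Tenant G tier1 at 12.
Total = 20×90 + 17×90 + 12×60 = 4050.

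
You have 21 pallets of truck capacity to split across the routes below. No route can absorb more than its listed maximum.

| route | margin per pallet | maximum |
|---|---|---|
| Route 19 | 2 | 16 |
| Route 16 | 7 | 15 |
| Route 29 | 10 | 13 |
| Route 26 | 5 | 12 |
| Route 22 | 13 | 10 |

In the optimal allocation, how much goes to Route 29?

11

Rank by margin per pallet: Route 22 13 > Route 29 10 > Route 16 7 > Route 26 5 > Route 19 2.
Route 22 takes 10 to reach its cap of 10 ; 11 left.
Route 29 has room for 13 but only 11 remain, so it gets 11.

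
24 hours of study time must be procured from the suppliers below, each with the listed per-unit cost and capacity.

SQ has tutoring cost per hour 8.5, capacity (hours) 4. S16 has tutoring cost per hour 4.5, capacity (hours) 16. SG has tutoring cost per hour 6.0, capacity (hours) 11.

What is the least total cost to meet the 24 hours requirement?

120

Fill from the cheapest supplier first.
Take 16 from S16 at 4.5 ; need 8 more.
SG at 6.0: take 8 of its 11 ; requirement met.
SQ: unused.
Cost = 16×4.5 + 8×6.0 = 120.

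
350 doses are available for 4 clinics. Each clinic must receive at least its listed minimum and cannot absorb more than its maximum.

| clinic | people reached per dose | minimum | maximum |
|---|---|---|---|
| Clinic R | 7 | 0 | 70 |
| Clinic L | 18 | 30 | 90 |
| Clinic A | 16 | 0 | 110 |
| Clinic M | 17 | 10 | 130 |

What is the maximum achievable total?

Meeting every minimum uses 0+30+0+10 = 40 doses, leaving 310.
Order the clinics by people reached per dose: Clinic L 18 > Clinic M 17 > Clinic A 16 > Clinic R 7.
Clinic L takes 60 more to reach its cap of 90 — 250 left.
Clinic M takes 120 more to reach its cap of 130 — 130 left.
Clinic A takes 110 more to reach its cap of 110 — 20 left.
Clinic R: +20 (room for 70) → 20. Pool exhausted.
Total = 7×20 + 18×90 + 16×110 + 17×130 = 5730.

5730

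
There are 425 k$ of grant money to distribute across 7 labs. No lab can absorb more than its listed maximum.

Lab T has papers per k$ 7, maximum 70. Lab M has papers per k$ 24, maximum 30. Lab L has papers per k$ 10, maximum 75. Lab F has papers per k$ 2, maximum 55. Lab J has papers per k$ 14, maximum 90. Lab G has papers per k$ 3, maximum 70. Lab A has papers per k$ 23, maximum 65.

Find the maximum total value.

Highest papers per k$ first: Lab M 24 > Lab A 23 > Lab J 14 > Lab L 10 > Lab T 7 > Lab G 3 > Lab F 2.
Give Lab M 30 to hit its cap of 30 → 395 left.
Lab A takes 65 to reach its cap of 65 → 330 left.
Give Lab J 90 to hit its cap of 90 → 240 left.
Lab L: +75 to 75 (cap) → 165 left.
Give Lab T 70 to hit its cap of 70 → 95 left.
Lab G: +70 to 70 (cap) → 25 left.
Only 25 left; Lab F takes them to reach 25.
Total = 7×70 + 24×30 + 10×75 + 2×25 + 14×90 + 3×70 + 23×65 = 4975.

4975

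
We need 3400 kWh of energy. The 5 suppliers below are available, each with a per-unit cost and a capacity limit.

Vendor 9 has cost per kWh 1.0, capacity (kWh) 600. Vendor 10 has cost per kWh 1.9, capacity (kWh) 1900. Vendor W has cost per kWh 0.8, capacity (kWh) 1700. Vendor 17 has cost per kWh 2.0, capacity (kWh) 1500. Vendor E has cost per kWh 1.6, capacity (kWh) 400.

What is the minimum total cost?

Cheapest first:
Vendor W at 0.8: take all 1700 kWh → 1700 still needed.
Take 600 from Vendor 9 at 1.0 → need 1100 more.
Take 400 from Vendor E at 1.6 → need 700 more.
Vendor 10 (1.9): take the remaining 700 → done.
Vendor 17: unused.
Cost = 1700×0.8 + 600×1.0 + 400×1.6 + 700×1.9 = 3930.

3930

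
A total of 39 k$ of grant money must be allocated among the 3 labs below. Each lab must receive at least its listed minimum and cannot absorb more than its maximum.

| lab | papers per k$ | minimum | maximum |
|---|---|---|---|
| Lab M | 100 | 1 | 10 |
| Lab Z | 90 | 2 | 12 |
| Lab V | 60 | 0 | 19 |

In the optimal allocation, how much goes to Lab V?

Meeting every minimum uses 1+2+0 = 3 k$, leaving 36.
Highest papers per k$ first: Lab M 100 > Lab Z 90 > Lab V 60.
Lab M takes 9 more to reach its cap of 10 ; 27 left.
Lab Z takes 10 more to reach its cap of 12 ; 17 left.
Lab V: +17 (room for 19) → 17. Pool exhausted.

17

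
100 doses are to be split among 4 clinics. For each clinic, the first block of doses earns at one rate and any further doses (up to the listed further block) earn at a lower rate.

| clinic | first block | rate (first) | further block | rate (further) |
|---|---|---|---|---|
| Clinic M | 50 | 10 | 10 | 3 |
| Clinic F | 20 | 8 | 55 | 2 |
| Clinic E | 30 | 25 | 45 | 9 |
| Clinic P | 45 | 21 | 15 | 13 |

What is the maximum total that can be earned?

1990

Order all 8 blocks by rate: Clinic E/tier1 25 > Clinic P/tier1 21 > Clinic P/tier2 13 > Clinic M/tier1 10 > Clinic E/tier2 9 > Clinic F/tier1 8 > Clinic M/tier2 3 > Clinic F/tier2 2.
Fill Clinic E tier1 block (30 at 25) — 70 left.
Fill Clinic P tier1 block (45 at 21) — 25 left.
Clinic P/tier2 (13): +15 — 10 left.
10 remain; put them into Clinic M tier1 at 10.
Total = 25×30 + 21×45 + 13×15 + 10×10 = 1990.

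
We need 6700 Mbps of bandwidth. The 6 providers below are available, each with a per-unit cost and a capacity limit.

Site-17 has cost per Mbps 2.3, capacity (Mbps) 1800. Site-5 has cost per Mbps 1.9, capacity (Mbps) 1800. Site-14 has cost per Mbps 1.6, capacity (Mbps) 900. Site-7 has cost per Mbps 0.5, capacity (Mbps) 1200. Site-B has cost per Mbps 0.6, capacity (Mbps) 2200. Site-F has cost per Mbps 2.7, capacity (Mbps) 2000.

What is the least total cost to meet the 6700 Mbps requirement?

Use providers in increasing cost order.
Site-7 (0.5): use full 1200 ; 5500 Mbps to go.
Site-B (0.6): use full 2200 ; 3300 Mbps to go.
Site-14 at 1.6: take all 900 Mbps ; 2400 still needed.
Take 1800 from Site-5 at 1.9 ; need 600 more.
Site-17 at 2.3: take 600 of its 1800 ; requirement met.
Site-F: unused.
Cost = 1200×0.5 + 2200×0.6 + 900×1.6 + 1800×1.9 + 600×2.3 = 8160.

8160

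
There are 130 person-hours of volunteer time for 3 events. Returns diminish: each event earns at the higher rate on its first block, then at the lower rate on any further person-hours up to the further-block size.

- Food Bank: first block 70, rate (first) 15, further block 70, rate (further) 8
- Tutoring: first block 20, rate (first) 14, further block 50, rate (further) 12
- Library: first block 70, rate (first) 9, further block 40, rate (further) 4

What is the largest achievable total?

1810

Order all 6 blocks by rate: Food Bank/T1 15 > Tutoring/T1 14 > Tutoring/T2 12 > Library/T1 9 > Food Bank/T2 8 > Library/T2 4.
Food Bank T1 at 15: fill all 70 — 60 left.
Tutoring T1 at 14: fill all 20 — 40 left.
40 remain; put them into Tutoring T2 at 12.
Total = 15×70 + 14×20 + 12×40 = 1810.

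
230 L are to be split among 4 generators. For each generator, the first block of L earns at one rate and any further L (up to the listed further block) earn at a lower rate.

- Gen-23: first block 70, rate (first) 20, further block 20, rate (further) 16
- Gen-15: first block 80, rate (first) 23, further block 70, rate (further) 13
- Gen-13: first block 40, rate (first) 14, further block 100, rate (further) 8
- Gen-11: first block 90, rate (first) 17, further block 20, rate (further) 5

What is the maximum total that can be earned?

4600

Treat each block as its own option and order by rate: Gen-15/tier1 23 > Gen-23/tier1 20 > Gen-11/tier1 17 > Gen-23/tier2 16 > Gen-13/tier1 14 > Gen-15/tier2 13 > Gen-13/tier2 8 > Gen-11/tier2 5.
Gen-15/tier1 (23): +80 → 150 left.
Gen-23/tier1 (20): +70 → 80 left.
80 remain; put them into Gen-11 tier1 at 17.
Total = 23×80 + 20×70 + 17×80 = 4600.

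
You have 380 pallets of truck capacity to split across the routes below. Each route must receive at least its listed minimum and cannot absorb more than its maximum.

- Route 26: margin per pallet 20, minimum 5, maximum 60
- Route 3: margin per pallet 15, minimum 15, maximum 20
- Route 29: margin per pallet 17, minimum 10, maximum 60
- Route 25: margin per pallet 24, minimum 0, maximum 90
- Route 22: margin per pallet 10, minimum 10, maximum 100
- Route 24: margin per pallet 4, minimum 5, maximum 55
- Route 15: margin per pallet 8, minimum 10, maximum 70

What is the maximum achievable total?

Meeting every minimum uses 5+15+10+0+10+5+10 = 55 pallets, leaving 325.
Order the routes by margin per pallet: Route 25 24 > Route 26 20 > Route 29 17 > Route 3 15 > Route 22 10 > Route 15 8 > Route 24 4.
Route 25: +90 to 90 (cap) — 235 left.
Route 26 takes 55 more to reach its cap of 60 — 180 left.
Route 29: +50 to 60 (cap) — 130 left.
Route 3: +5 to 20 (cap) — 125 left.
Give Route 22 90 more to hit its cap of 100 — 35 left.
Route 15: +35 (room for 60) → 45. Pool exhausted.
Total = 20×60 + 15×20 + 17×60 + 24×90 + 10×100 + 4×5 + 8×45 = 6060.

6060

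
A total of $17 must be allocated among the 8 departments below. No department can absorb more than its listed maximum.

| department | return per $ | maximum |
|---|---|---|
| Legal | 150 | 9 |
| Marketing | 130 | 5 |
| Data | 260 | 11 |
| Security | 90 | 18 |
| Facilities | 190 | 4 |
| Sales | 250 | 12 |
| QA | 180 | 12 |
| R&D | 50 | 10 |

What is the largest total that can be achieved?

4360

Order the departments by return per $: Data 260 > Sales 250 > Facilities 190 > QA 180 > Legal 150 > Marketing 130 > Security 90 > R&D 50.
Give Data 11 to hit its cap of 11 — 6 left.
Sales has room for 12 but only 6 remain, so it gets 6.
Total = 260×11 + 250×6 = 4360.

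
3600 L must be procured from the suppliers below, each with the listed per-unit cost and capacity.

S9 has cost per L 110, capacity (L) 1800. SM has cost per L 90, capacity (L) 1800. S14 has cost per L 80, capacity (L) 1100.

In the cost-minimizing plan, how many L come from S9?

700

Use suppliers in increasing cost order.
S14 at 80: take all 1100 L — 2500 still needed.
SM at 90: take all 1800 L — 700 still needed.
S9 at 110: take 700 of its 1800 — requirement met.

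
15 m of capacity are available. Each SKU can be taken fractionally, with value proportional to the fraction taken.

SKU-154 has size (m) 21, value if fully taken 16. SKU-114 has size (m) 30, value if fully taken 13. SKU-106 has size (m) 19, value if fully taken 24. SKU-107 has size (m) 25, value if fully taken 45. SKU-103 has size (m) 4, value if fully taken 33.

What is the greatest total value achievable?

52.8

Rank by value-to-size ratio: SKU-103 33/4≈8.25, SKU-107 45/25≈1.8, SKU-106 24/19≈1.26, SKU-154 16/21≈0.762, SKU-114 13/30≈0.433.
SKU-103: take in full, 4 m for value 33 → 11 left.
11 m left: a 11/25 share of SKU-107 gives 45×11/25 = 19.8.
Total value = 52.8.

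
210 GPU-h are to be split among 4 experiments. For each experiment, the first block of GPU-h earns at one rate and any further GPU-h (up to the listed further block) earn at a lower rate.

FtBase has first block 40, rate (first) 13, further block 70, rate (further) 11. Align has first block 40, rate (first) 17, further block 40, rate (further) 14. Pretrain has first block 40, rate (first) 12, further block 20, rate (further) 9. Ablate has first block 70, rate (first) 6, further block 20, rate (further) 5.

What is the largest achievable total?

2790

Order all 8 blocks by rate: Align/first 17 > Align/second 14 > FtBase/first 13 > Pretrain/first 12 > FtBase/second 11 > Pretrain/second 9 > Ablate/first 6 > Ablate/second 5.
Align/first (17): +40 — 170 left.
Align second at 14: fill all 40 — 130 left.
FtBase/first (13): +40 — 90 left.
Fill Pretrain first block (40 at 12) — 50 left.
50 remain; put them into FtBase second at 11.
Total = 17×40 + 14×40 + 13×40 + 12×40 + 11×50 = 2790.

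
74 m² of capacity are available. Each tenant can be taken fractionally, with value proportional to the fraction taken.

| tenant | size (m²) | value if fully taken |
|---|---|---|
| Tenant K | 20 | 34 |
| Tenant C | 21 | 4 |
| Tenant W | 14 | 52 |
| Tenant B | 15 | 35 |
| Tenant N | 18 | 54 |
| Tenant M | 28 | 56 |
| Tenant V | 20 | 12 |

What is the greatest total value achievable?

Rank by value-to-size ratio: Tenant W 52/14≈3.71, Tenant N 54/18≈3, Tenant B 35/15≈2.33, Tenant M 56/28≈2, Tenant K 34/20≈1.7, Tenant V 12/20≈0.6, Tenant C 4/21≈0.19.
All 14 m² of Tenant W fit (value 52) → 60 remain.
Tenant N: take in full, 18 m² for value 54 → 42 left.
All 15 m² of Tenant B fit (value 35) → 27 remain.
Only 27 m² remain; take 27/28 of Tenant M for value 56×27/28 = 54.
Total value = 195.

195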